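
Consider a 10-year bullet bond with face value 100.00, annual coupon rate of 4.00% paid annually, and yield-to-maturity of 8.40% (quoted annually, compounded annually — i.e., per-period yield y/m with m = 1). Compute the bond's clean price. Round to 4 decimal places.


Answer: Price = 71.0010

Derivation:
Coupon per period c = face * coupon_rate / m = 4.000000
Periods per year m = 1; per-period yield y/m = 0.084000
Number of cashflows N = 10
Cashflows (t years, CF_t, discount factor 1/(1+y/m)^(m*t), PV):
  t = 1.0000: CF_t = 4.000000, DF = 0.922509, PV = 3.690037
  t = 2.0000: CF_t = 4.000000, DF = 0.851023, PV = 3.404093
  t = 3.0000: CF_t = 4.000000, DF = 0.785077, PV = 3.140307
  t = 4.0000: CF_t = 4.000000, DF = 0.724241, PV = 2.896962
  t = 5.0000: CF_t = 4.000000, DF = 0.668119, PV = 2.672475
  t = 6.0000: CF_t = 4.000000, DF = 0.616346, PV = 2.465382
  t = 7.0000: CF_t = 4.000000, DF = 0.568585, PV = 2.274338
  t = 8.0000: CF_t = 4.000000, DF = 0.524524, PV = 2.098098
  t = 9.0000: CF_t = 4.000000, DF = 0.483879, PV = 1.935515
  t = 10.0000: CF_t = 104.000000, DF = 0.446383, PV = 46.423782
Price P = sum_t PV_t = 71.000989


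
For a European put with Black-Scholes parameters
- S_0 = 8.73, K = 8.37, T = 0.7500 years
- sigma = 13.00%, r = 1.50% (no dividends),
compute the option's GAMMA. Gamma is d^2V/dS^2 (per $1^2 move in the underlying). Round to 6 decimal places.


Answer: Gamma = 0.352666

Derivation:
d1 = 0.5302650040; d2 = 0.4176817015
phi(d1) = 0.3466190224; exp(-qT) = 1.0000000000; exp(-rT) = 0.9888130446
Gamma = exp(-qT) * phi(d1) / (S * sigma * sqrt(T)) = 1.0000000000 * 0.3466190224 / (8.7300 * 0.1300 * 0.8660254038) = 0.352666


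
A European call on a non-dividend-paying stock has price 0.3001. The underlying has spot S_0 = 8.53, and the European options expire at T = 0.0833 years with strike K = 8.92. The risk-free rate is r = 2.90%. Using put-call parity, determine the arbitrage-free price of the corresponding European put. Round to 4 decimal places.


Put-call parity: C - P = S_0 * exp(-qT) - K * exp(-rT).
S_0 * exp(-qT) = 8.5300 * 1.00000000 = 8.53000000
K * exp(-rT) = 8.9200 * 0.99758722 = 8.89847796
P = C - S*exp(-qT) + K*exp(-rT)
P = 0.3001 - 8.53000000 + 8.89847796 = 0.6686

Answer: Put price = 0.6686


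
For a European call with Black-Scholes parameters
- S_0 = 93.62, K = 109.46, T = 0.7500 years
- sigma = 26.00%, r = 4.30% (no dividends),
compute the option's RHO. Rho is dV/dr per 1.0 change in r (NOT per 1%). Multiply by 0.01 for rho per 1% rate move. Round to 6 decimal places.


Answer: Rho = 20.149111

Derivation:
d1 = -0.4384093718; d2 = -0.6635759768
phi(d1) = 0.3623879623; exp(-qT) = 1.0000000000; exp(-rT) = 0.9682644857
N(d2) = 0.2534808685
Rho = K*T*exp(-rT)*N(d2) = 109.4600 * 0.7500 * 0.9682644857 * 0.2534808685 = 20.149111


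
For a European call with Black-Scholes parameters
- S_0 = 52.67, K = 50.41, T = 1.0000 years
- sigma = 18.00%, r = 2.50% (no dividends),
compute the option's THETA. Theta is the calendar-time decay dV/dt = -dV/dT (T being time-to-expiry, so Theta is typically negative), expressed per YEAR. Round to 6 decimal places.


d1 = 0.4725359189; d2 = 0.2925359189
phi(d1) = 0.3567986612; exp(-qT) = 1.0000000000; exp(-rT) = 0.9753099120
Theta = -S*exp(-qT)*phi(d1)*sigma/(2*sqrt(T)) - r*K*exp(-rT)*N(d2) + q*S*exp(-qT)*N(d1)
N(d1) = 0.6817278451; N(d2) = 0.6150615495; sqrt(T) = 1.0000000000
Term 1 = -52.6700 * 1.0000000000 * 0.3567986612 * 0.1800 / (2 * 1.0000000000) = -1.6913326937
Term 2 = -0.0250 * 50.4100 * 0.9753099120 * 0.6150615495 = -0.7559932573
Term 3 = 0 (no dividend yield, q = 0)
Theta = -1.6913326937 + (-0.7559932573) + (0.0000000000) = -2.447326

Answer: Theta = -2.447326


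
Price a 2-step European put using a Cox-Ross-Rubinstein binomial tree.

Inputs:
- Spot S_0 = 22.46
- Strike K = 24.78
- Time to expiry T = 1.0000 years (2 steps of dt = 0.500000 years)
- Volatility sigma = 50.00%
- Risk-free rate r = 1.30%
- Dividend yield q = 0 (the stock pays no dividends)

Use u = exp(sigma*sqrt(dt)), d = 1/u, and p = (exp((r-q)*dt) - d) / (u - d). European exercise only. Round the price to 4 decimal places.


Answer: Price = V(0,0) = 5.6435

Derivation:
dt = T/N = 0.500000
u = exp(sigma*sqrt(dt)) = 1.424119; d = 1/u = 0.702189
p = (exp((r-q)*dt) - d) / (u - d) = 0.421554
Discount per step: exp(-r*dt) = 0.993521
Stock lattice S(k, i) with i counting down-moves:
  k=0: S(0,0) = 22.4600
  k=1: S(1,0) = 31.9857; S(1,1) = 15.7712
  k=2: S(2,0) = 45.5515; S(2,1) = 22.4600; S(2,2) = 11.0743
Terminal payoffs V(N, i) = max(K - S_T, 0):
  V(2,0) = 0.000000; V(2,1) = 2.320000; V(2,2) = 13.705677
Backward induction: V(k, i) = exp(-r*dt) * [p * V(k+1, i) + (1-p) * V(k+1, i+1)].
  V(1,0) = exp(-r*dt) * [p*0.000000 + (1-p)*2.320000] = 1.333300
  V(1,1) = exp(-r*dt) * [p*2.320000 + (1-p)*13.705677] = 8.848299
  V(0,0) = exp(-r*dt) * [p*1.333300 + (1-p)*8.848299] = 5.643519


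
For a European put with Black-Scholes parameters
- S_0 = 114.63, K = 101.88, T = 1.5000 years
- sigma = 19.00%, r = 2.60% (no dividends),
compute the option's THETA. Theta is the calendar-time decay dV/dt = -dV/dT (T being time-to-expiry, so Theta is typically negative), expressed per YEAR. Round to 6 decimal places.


Answer: Theta = -1.860190

Derivation:
d1 = 0.7906647778; d2 = 0.5579632523
phi(d1) = 0.2918504024; exp(-qT) = 1.0000000000; exp(-rT) = 0.9617507091
Theta = -S*exp(-qT)*phi(d1)*sigma/(2*sqrt(T)) + r*K*exp(-rT)*N(-d2) - q*S*exp(-qT)*N(-d1)
N(-d1) = 0.2145698175; N(-d2) = 0.2884347389; sqrt(T) = 1.2247448714
Term 1 = -114.6300 * 1.0000000000 * 0.2918504024 * 0.1900 / (2 * 1.2247448714) = -2.5949952343
Term 2 = 0.0260 * 101.8800 * 0.9617507091 * 0.2884347389 = 0.7348054433
Term 3 = 0 (no dividend yield, q = 0)
Theta = -2.5949952343 + (0.7348054433) + (0.0000000000) = -1.860190


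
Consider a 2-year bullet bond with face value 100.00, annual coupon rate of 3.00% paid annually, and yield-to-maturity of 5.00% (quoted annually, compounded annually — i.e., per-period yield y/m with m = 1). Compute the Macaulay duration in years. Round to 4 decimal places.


Coupon per period c = face * coupon_rate / m = 3.000000
Periods per year m = 1; per-period yield y/m = 0.050000
Number of cashflows N = 2
Cashflows (t years, CF_t, discount factor 1/(1+y/m)^(m*t), PV):
  t = 1.0000: CF_t = 3.000000, DF = 0.952381, PV = 2.857143
  t = 2.0000: CF_t = 103.000000, DF = 0.907029, PV = 93.424036
Price P = sum_t PV_t = 96.281179
Macaulay numerator sum_t t * PV_t:
  t * PV_t at t = 1.0000: 2.857143
  t * PV_t at t = 2.0000: 186.848073
Macaulay duration D = (sum_t t * PV_t) / P = 189.705215 / 96.281179 = 1.970325

Answer: Macaulay duration = 1.9703 years


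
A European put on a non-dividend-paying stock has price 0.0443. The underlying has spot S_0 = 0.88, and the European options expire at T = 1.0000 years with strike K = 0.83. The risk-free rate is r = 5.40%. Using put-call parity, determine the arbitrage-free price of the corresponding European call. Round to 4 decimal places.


Answer: Call price = 0.1379

Derivation:
Put-call parity: C - P = S_0 * exp(-qT) - K * exp(-rT).
S_0 * exp(-qT) = 0.8800 * 1.00000000 = 0.88000000
K * exp(-rT) = 0.8300 * 0.94743211 = 0.78636865
C = P + S*exp(-qT) - K*exp(-rT)
C = 0.0443 + 0.88000000 - 0.78636865 = 0.1379


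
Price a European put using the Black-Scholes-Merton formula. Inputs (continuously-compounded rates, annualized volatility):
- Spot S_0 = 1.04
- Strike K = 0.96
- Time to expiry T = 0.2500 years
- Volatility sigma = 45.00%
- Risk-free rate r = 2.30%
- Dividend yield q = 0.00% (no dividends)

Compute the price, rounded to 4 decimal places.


d1 = (ln(S/K) + (r - q + 0.5*sigma^2) * T) / (sigma * sqrt(T)) = 0.49380092
d2 = d1 - sigma * sqrt(T) = 0.26880092
exp(-rT) = 0.99426650; exp(-qT) = 1.00000000
P = K * exp(-rT) * N(-d2) - S_0 * exp(-qT) * N(-d1)
N(-d1) = 0.31072339; N(-d2) = 0.39404144
P = 0.9600 * 0.99426650 * 0.39404144 - 1.0400 * 1.00000000 * 0.31072339 = 0.0530

Answer: Price = 0.0530


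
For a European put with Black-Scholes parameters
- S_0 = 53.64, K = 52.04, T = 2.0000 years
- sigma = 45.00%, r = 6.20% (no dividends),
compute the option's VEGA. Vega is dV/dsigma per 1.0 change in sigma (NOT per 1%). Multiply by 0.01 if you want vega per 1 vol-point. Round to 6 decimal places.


d1 = 0.5606294618; d2 = -0.0757666412
phi(d1) = 0.3409255241; exp(-qT) = 1.0000000000; exp(-rT) = 0.8833798409
Vega = S * exp(-qT) * phi(d1) * sqrt(T) = 53.6400 * 1.0000000000 * 0.3409255241 * 1.4142135624 = 25.862070

Answer: Vega = 25.862070


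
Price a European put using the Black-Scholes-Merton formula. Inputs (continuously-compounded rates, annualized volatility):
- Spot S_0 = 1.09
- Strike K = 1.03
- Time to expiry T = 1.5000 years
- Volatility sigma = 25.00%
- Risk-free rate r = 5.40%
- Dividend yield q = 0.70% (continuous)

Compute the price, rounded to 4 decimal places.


Answer: Price = 0.0694

Derivation:
d1 = (ln(S/K) + (r - q + 0.5*sigma^2) * T) / (sigma * sqrt(T)) = 0.56826168
d2 = d1 - sigma * sqrt(T) = 0.26207546
exp(-rT) = 0.92219369; exp(-qT) = 0.98955493
P = K * exp(-rT) * N(-d2) - S_0 * exp(-qT) * N(-d1)
N(-d1) = 0.28492865; N(-d2) = 0.39663163
P = 1.0300 * 0.92219369 * 0.39663163 - 1.0900 * 0.98955493 * 0.28492865 = 0.0694


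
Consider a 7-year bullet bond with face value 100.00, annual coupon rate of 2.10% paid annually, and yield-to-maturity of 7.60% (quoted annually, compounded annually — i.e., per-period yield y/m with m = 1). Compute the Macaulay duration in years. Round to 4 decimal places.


Coupon per period c = face * coupon_rate / m = 2.100000
Periods per year m = 1; per-period yield y/m = 0.076000
Number of cashflows N = 7
Cashflows (t years, CF_t, discount factor 1/(1+y/m)^(m*t), PV):
  t = 1.0000: CF_t = 2.100000, DF = 0.929368, PV = 1.951673
  t = 2.0000: CF_t = 2.100000, DF = 0.863725, PV = 1.813822
  t = 3.0000: CF_t = 2.100000, DF = 0.802718, PV = 1.685709
  t = 4.0000: CF_t = 2.100000, DF = 0.746021, PV = 1.566644
  t = 5.0000: CF_t = 2.100000, DF = 0.693328, PV = 1.455988
  t = 6.0000: CF_t = 2.100000, DF = 0.644357, PV = 1.353149
  t = 7.0000: CF_t = 102.100000, DF = 0.598845, PV = 61.142028
Price P = sum_t PV_t = 70.969013
Macaulay numerator sum_t t * PV_t:
  t * PV_t at t = 1.0000: 1.951673
  t * PV_t at t = 2.0000: 3.627645
  t * PV_t at t = 3.0000: 5.057126
  t * PV_t at t = 4.0000: 6.266574
  t * PV_t at t = 5.0000: 7.279942
  t * PV_t at t = 6.0000: 8.118895
  t * PV_t at t = 7.0000: 427.994199
Macaulay duration D = (sum_t t * PV_t) / P = 460.296054 / 70.969013 = 6.485874

Answer: Macaulay duration = 6.4859 years


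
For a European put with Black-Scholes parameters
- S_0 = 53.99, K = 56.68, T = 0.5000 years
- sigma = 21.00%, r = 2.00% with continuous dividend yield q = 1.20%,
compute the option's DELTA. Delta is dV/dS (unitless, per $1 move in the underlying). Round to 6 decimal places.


Answer: Delta = -0.585973

Derivation:
d1 = -0.2262578095; d2 = -0.3747502335
phi(d1) = 0.3888604145; exp(-qT) = 0.9940179641; exp(-rT) = 0.9900498337
N(-d1) = 0.5894995447
Delta = -exp(-qT) * N(-d1) = -0.9940179641 * 0.5894995447 = -0.585973


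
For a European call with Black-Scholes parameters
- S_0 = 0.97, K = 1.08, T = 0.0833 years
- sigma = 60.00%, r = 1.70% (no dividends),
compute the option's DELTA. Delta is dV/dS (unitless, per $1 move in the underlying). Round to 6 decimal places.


Answer: Delta = 0.299600

Derivation:
d1 = -0.5255524591; d2 = -0.6987228953
phi(d1) = 0.3474824125; exp(-qT) = 1.0000000000; exp(-rT) = 0.9985849022
N(d1) = 0.2995995978
Delta = exp(-qT) * N(d1) = 1.0000000000 * 0.2995995978 = 0.299600


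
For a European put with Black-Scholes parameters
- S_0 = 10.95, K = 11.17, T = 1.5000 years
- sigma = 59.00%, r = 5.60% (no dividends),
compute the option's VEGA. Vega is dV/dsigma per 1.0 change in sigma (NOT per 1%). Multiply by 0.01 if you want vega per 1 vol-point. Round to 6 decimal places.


Answer: Vega = 4.834972

Derivation:
d1 = 0.4500181011; d2 = -0.2725813730
phi(d1) = 0.3605240257; exp(-qT) = 1.0000000000; exp(-rT) = 0.9194312561
Vega = S * exp(-qT) * phi(d1) * sqrt(T) = 10.9500 * 1.0000000000 * 0.3605240257 * 1.2247448714 = 4.834972


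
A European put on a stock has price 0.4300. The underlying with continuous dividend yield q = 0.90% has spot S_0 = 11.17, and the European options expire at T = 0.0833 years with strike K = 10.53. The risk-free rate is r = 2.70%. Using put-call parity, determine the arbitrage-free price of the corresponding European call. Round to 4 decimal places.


Answer: Call price = 1.0853

Derivation:
Put-call parity: C - P = S_0 * exp(-qT) - K * exp(-rT).
S_0 * exp(-qT) = 11.1700 * 0.99925058 = 11.16162899
K * exp(-rT) = 10.5300 * 0.99775343 = 10.50634359
C = P + S*exp(-qT) - K*exp(-rT)
C = 0.4300 + 11.16162899 - 10.50634359 = 1.0853


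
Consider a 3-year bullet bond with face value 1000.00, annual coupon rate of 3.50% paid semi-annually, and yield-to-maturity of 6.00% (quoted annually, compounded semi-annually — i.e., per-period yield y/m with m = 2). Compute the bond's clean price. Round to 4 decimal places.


Coupon per period c = face * coupon_rate / m = 17.500000
Periods per year m = 2; per-period yield y/m = 0.030000
Number of cashflows N = 6
Cashflows (t years, CF_t, discount factor 1/(1+y/m)^(m*t), PV):
  t = 0.5000: CF_t = 17.500000, DF = 0.970874, PV = 16.990291
  t = 1.0000: CF_t = 17.500000, DF = 0.942596, PV = 16.495428
  t = 1.5000: CF_t = 17.500000, DF = 0.915142, PV = 16.014979
  t = 2.0000: CF_t = 17.500000, DF = 0.888487, PV = 15.548523
  t = 2.5000: CF_t = 17.500000, DF = 0.862609, PV = 15.095654
  t = 3.0000: CF_t = 1017.500000, DF = 0.837484, PV = 852.140231
Price P = sum_t PV_t = 932.285107

Answer: Price = 932.2851


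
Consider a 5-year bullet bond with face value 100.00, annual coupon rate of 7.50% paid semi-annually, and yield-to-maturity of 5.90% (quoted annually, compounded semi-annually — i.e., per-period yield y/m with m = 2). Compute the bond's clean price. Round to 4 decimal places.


Answer: Price = 106.8416

Derivation:
Coupon per period c = face * coupon_rate / m = 3.750000
Periods per year m = 2; per-period yield y/m = 0.029500
Number of cashflows N = 10
Cashflows (t years, CF_t, discount factor 1/(1+y/m)^(m*t), PV):
  t = 0.5000: CF_t = 3.750000, DF = 0.971345, PV = 3.642545
  t = 1.0000: CF_t = 3.750000, DF = 0.943512, PV = 3.538169
  t = 1.5000: CF_t = 3.750000, DF = 0.916476, PV = 3.436784
  t = 2.0000: CF_t = 3.750000, DF = 0.890214, PV = 3.338304
  t = 2.5000: CF_t = 3.750000, DF = 0.864706, PV = 3.242646
  t = 3.0000: CF_t = 3.750000, DF = 0.839928, PV = 3.149729
  t = 3.5000: CF_t = 3.750000, DF = 0.815860, PV = 3.059474
  t = 4.0000: CF_t = 3.750000, DF = 0.792482, PV = 2.971806
  t = 4.5000: CF_t = 3.750000, DF = 0.769773, PV = 2.886650
  t = 5.0000: CF_t = 103.750000, DF = 0.747716, PV = 77.575502
Price P = sum_t PV_t = 106.841609


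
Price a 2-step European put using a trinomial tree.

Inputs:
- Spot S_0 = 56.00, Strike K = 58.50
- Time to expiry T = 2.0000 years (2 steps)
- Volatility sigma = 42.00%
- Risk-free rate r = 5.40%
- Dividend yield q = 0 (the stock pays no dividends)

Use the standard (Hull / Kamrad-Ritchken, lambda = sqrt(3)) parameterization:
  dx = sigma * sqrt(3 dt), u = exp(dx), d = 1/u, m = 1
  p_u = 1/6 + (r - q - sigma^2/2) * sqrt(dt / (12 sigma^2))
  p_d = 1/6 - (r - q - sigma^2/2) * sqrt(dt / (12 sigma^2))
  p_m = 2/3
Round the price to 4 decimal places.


dt = T/N = 1.000000; dx = sigma*sqrt(3*dt) = 0.727461
u = exp(dx) = 2.069819; d = 1/u = 0.483134
p_u = 0.143160, p_m = 0.666667, p_d = 0.190173
Discount per step: exp(-r*dt) = 0.947432
Stock lattice S(k, j) with j the centered position index:
  k=0: S(0,+0) = 56.0000
  k=1: S(1,-1) = 27.0555; S(1,+0) = 56.0000; S(1,+1) = 115.9099
  k=2: S(2,-2) = 13.0714; S(2,-1) = 27.0555; S(2,+0) = 56.0000; S(2,+1) = 115.9099; S(2,+2) = 239.9125
Terminal payoffs V(N, j) = max(K - S_T, 0):
  V(2,-2) = 45.428569; V(2,-1) = 31.444499; V(2,+0) = 2.500000; V(2,+1) = 0.000000; V(2,+2) = 0.000000
Backward induction: V(k, j) = exp(-r*dt) * [p_u * V(k+1, j+1) + p_m * V(k+1, j) + p_d * V(k+1, j-1)]
  V(1,-1) = exp(-r*dt) * [p_u*2.500000 + p_m*31.444499 + p_d*45.428569] = 28.385246
  V(1,+0) = exp(-r*dt) * [p_u*0.000000 + p_m*2.500000 + p_d*31.444499] = 7.244600
  V(1,+1) = exp(-r*dt) * [p_u*0.000000 + p_m*0.000000 + p_d*2.500000] = 0.450440
  V(0,+0) = exp(-r*dt) * [p_u*0.450440 + p_m*7.244600 + p_d*28.385246] = 9.751282

Answer: Price = V(0,0) = 9.7513


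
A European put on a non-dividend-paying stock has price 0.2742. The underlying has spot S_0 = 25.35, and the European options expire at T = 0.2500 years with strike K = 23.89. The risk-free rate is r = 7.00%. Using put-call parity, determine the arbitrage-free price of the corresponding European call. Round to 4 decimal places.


Answer: Call price = 2.1486

Derivation:
Put-call parity: C - P = S_0 * exp(-qT) - K * exp(-rT).
S_0 * exp(-qT) = 25.3500 * 1.00000000 = 25.35000000
K * exp(-rT) = 23.8900 * 0.98265224 = 23.47556191
C = P + S*exp(-qT) - K*exp(-rT)
C = 0.2742 + 25.35000000 - 23.47556191 = 2.1486


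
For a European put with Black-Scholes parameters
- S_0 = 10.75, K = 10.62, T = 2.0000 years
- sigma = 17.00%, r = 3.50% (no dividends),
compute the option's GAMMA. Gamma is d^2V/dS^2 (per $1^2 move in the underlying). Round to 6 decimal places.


d1 = 0.4619767302; d2 = 0.2215604246
phi(d1) = 0.3585634013; exp(-qT) = 1.0000000000; exp(-rT) = 0.9323938199
Gamma = exp(-qT) * phi(d1) / (S * sigma * sqrt(T)) = 1.0000000000 * 0.3585634013 / (10.7500 * 0.1700 * 1.4142135624) = 0.138737

Answer: Gamma = 0.138737


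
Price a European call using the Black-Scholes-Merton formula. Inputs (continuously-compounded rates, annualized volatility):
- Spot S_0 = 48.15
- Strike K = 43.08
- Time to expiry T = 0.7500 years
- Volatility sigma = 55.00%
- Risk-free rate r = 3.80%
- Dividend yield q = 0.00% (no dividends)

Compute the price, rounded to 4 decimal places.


d1 = (ln(S/K) + (r - q + 0.5*sigma^2) * T) / (sigma * sqrt(T)) = 0.53158169
d2 = d1 - sigma * sqrt(T) = 0.05526772
exp(-rT) = 0.97190229; exp(-qT) = 1.00000000
C = S_0 * exp(-qT) * N(d1) - K * exp(-rT) * N(d2)
N(d1) = 0.70249213; N(d2) = 0.52203741
C = 48.1500 * 1.00000000 * 0.70249213 - 43.0800 * 0.97190229 * 0.52203741 = 11.9675

Answer: Price = 11.9675


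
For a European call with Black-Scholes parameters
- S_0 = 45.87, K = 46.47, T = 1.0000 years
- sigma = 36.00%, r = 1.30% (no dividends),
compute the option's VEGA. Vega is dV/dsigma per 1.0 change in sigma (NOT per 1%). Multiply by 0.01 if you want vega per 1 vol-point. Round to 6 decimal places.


d1 = 0.1800121264; d2 = -0.1799878736
phi(d1) = 0.3925306263; exp(-qT) = 1.0000000000; exp(-rT) = 0.9870841350
Vega = S * exp(-qT) * phi(d1) * sqrt(T) = 45.8700 * 1.0000000000 * 0.3925306263 * 1.0000000000 = 18.005380

Answer: Vega = 18.005380


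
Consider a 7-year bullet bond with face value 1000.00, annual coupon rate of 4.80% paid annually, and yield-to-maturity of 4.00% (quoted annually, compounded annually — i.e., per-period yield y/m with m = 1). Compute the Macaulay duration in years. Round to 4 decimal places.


Coupon per period c = face * coupon_rate / m = 48.000000
Periods per year m = 1; per-period yield y/m = 0.040000
Number of cashflows N = 7
Cashflows (t years, CF_t, discount factor 1/(1+y/m)^(m*t), PV):
  t = 1.0000: CF_t = 48.000000, DF = 0.961538, PV = 46.153846
  t = 2.0000: CF_t = 48.000000, DF = 0.924556, PV = 44.378698
  t = 3.0000: CF_t = 48.000000, DF = 0.888996, PV = 42.671825
  t = 4.0000: CF_t = 48.000000, DF = 0.854804, PV = 41.030601
  t = 5.0000: CF_t = 48.000000, DF = 0.821927, PV = 39.452501
  t = 6.0000: CF_t = 48.000000, DF = 0.790315, PV = 37.935097
  t = 7.0000: CF_t = 1048.000000, DF = 0.759918, PV = 796.393868
Price P = sum_t PV_t = 1048.016437
Macaulay numerator sum_t t * PV_t:
  t * PV_t at t = 1.0000: 46.153846
  t * PV_t at t = 2.0000: 88.757396
  t * PV_t at t = 3.0000: 128.015476
  t * PV_t at t = 4.0000: 164.122405
  t * PV_t at t = 5.0000: 197.262506
  t * PV_t at t = 6.0000: 227.610583
  t * PV_t at t = 7.0000: 5574.757078
Macaulay duration D = (sum_t t * PV_t) / P = 6426.679290 / 1048.016437 = 6.132231

Answer: Macaulay duration = 6.1322 years


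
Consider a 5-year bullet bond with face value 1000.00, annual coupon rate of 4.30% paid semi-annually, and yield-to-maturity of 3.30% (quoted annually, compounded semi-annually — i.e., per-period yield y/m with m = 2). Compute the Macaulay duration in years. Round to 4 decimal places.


Coupon per period c = face * coupon_rate / m = 21.500000
Periods per year m = 2; per-period yield y/m = 0.016500
Number of cashflows N = 10
Cashflows (t years, CF_t, discount factor 1/(1+y/m)^(m*t), PV):
  t = 0.5000: CF_t = 21.500000, DF = 0.983768, PV = 21.151008
  t = 1.0000: CF_t = 21.500000, DF = 0.967799, PV = 20.807682
  t = 1.5000: CF_t = 21.500000, DF = 0.952090, PV = 20.469928
  t = 2.0000: CF_t = 21.500000, DF = 0.936635, PV = 20.137656
  t = 2.5000: CF_t = 21.500000, DF = 0.921432, PV = 19.810779
  t = 3.0000: CF_t = 21.500000, DF = 0.906475, PV = 19.489207
  t = 3.5000: CF_t = 21.500000, DF = 0.891761, PV = 19.172855
  t = 4.0000: CF_t = 21.500000, DF = 0.877285, PV = 18.861638
  t = 4.5000: CF_t = 21.500000, DF = 0.863045, PV = 18.555472
  t = 5.0000: CF_t = 1021.500000, DF = 0.849036, PV = 867.290404
Price P = sum_t PV_t = 1045.746628
Macaulay numerator sum_t t * PV_t:
  t * PV_t at t = 0.5000: 10.575504
  t * PV_t at t = 1.0000: 20.807682
  t * PV_t at t = 1.5000: 30.704892
  t * PV_t at t = 2.0000: 40.275313
  t * PV_t at t = 2.5000: 49.526947
  t * PV_t at t = 3.0000: 58.467620
  t * PV_t at t = 3.5000: 67.104991
  t * PV_t at t = 4.0000: 75.446550
  t * PV_t at t = 4.5000: 83.499625
  t * PV_t at t = 5.0000: 4336.452020
Macaulay duration D = (sum_t t * PV_t) / P = 4772.861144 / 1045.746628 = 4.564070

Answer: Macaulay duration = 4.5641 years


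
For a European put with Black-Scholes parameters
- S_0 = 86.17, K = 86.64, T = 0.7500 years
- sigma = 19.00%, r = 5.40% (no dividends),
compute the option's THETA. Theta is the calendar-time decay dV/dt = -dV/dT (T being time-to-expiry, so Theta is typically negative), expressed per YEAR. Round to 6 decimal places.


d1 = 0.2953480065; d2 = 0.1308031798
phi(d1) = 0.3819163186; exp(-qT) = 1.0000000000; exp(-rT) = 0.9603091645
Theta = -S*exp(-qT)*phi(d1)*sigma/(2*sqrt(T)) + r*K*exp(-rT)*N(-d2) - q*S*exp(-qT)*N(-d1)
N(-d1) = 0.3838640236; N(-d2) = 0.4479655037; sqrt(T) = 0.8660254038
Term 1 = -86.1700 * 1.0000000000 * 0.3819163186 * 0.1900 / (2 * 0.8660254038) = -3.6100837894
Term 2 = 0.0540 * 86.6400 * 0.9603091645 * 0.4479655037 = 2.0126481048
Term 3 = 0 (no dividend yield, q = 0)
Theta = -3.6100837894 + (2.0126481048) + (0.0000000000) = -1.597436

Answer: Theta = -1.597436


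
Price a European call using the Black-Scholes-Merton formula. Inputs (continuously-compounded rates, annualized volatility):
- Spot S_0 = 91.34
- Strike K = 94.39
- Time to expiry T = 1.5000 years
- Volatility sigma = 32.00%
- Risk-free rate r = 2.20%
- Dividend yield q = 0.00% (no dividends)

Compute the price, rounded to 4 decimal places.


d1 = (ln(S/K) + (r - q + 0.5*sigma^2) * T) / (sigma * sqrt(T)) = 0.19635128
d2 = d1 - sigma * sqrt(T) = -0.19556708
exp(-rT) = 0.96753856; exp(-qT) = 1.00000000
C = S_0 * exp(-qT) * N(d1) - K * exp(-rT) * N(d2)
N(d1) = 0.57783239; N(d2) = 0.42247452
C = 91.3400 * 1.00000000 * 0.57783239 - 94.3900 * 0.96753856 * 0.42247452 = 14.1963

Answer: Price = 14.1963


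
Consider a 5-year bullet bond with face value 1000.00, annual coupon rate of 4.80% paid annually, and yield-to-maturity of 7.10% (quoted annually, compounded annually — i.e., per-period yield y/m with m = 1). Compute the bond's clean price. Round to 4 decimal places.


Coupon per period c = face * coupon_rate / m = 48.000000
Periods per year m = 1; per-period yield y/m = 0.071000
Number of cashflows N = 5
Cashflows (t years, CF_t, discount factor 1/(1+y/m)^(m*t), PV):
  t = 1.0000: CF_t = 48.000000, DF = 0.933707, PV = 44.817927
  t = 2.0000: CF_t = 48.000000, DF = 0.871808, PV = 41.846804
  t = 3.0000: CF_t = 48.000000, DF = 0.814013, PV = 39.072646
  t = 4.0000: CF_t = 48.000000, DF = 0.760050, PV = 36.482396
  t = 5.0000: CF_t = 1048.000000, DF = 0.709664, PV = 743.727651
Price P = sum_t PV_t = 905.947425

Answer: Price = 905.9474


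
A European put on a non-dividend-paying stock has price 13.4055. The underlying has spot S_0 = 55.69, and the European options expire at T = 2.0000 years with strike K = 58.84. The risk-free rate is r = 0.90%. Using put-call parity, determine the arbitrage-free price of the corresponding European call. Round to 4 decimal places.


Answer: Call price = 11.3051

Derivation:
Put-call parity: C - P = S_0 * exp(-qT) - K * exp(-rT).
S_0 * exp(-qT) = 55.6900 * 1.00000000 = 55.69000000
K * exp(-rT) = 58.8400 * 0.98216103 = 57.79035514
C = P + S*exp(-qT) - K*exp(-rT)
C = 13.4055 + 55.69000000 - 57.79035514 = 11.3051


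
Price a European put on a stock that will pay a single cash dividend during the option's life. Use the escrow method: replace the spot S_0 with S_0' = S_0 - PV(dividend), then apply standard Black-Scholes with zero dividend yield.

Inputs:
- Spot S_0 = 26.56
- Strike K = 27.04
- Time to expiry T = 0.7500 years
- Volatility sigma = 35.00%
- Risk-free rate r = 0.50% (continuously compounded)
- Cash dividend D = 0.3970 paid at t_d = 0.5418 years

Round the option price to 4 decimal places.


PV(D) = D * exp(-r * t_d) = 0.3970 * 0.99729467 = 0.39592598
S_0' = S_0 - PV(D) = 26.5600 - 0.39592598 = 26.16407402
d1 = (ln(S_0'/K) + (r + sigma^2/2)*T) / (sigma*sqrt(T)) = 0.05528541
d2 = d1 - sigma*sqrt(T) = -0.24782349
exp(-rT) = 0.99625702
N(-d1) = 0.47795554; N(-d2) = 0.59786451
P = K * exp(-rT) * N(-d2) - S_0' * N(-d1) = 27.0400 * 0.99625702 * 0.59786451 - 26.16407402 * 0.47795554 = 3.6005

Answer: Price = 3.6005


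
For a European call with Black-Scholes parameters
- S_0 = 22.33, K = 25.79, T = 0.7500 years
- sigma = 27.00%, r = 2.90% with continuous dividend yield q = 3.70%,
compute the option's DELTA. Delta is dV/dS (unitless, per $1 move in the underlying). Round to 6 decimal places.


d1 = -0.5248253111; d2 = -0.7586521702
phi(d1) = 0.3476151379; exp(-qT) = 0.9726314943; exp(-rT) = 0.9784848257
N(d1) = 0.2998523172
Delta = exp(-qT) * N(d1) = 0.9726314943 * 0.2998523172 = 0.291646

Answer: Delta = 0.291646


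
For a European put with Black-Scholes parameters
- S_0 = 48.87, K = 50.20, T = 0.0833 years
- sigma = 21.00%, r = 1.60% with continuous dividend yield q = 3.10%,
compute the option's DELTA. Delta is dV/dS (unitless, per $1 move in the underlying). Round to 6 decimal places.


d1 = -0.4333311485; d2 = -0.4939408012
phi(d1) = 0.3631909771; exp(-qT) = 0.9974210313; exp(-rT) = 0.9986680878
N(-d1) = 0.6676128939
Delta = -exp(-qT) * N(-d1) = -0.9974210313 * 0.6676128939 = -0.665891

Answer: Delta = -0.665891


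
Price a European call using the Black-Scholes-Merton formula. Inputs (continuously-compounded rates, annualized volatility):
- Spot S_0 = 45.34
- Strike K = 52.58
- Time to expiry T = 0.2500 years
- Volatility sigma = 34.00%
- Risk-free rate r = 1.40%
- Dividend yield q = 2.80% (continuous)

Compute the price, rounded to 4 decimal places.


Answer: Price = 0.8396

Derivation:
d1 = (ln(S/K) + (r - q + 0.5*sigma^2) * T) / (sigma * sqrt(T)) = -0.80703632
d2 = d1 - sigma * sqrt(T) = -0.97703632
exp(-rT) = 0.99650612; exp(-qT) = 0.99302444
C = S_0 * exp(-qT) * N(d1) - K * exp(-rT) * N(d2)
N(d1) = 0.20982278; N(d2) = 0.16427559
C = 45.3400 * 0.99302444 * 0.20982278 - 52.5800 * 0.99650612 * 0.16427559 = 0.8396


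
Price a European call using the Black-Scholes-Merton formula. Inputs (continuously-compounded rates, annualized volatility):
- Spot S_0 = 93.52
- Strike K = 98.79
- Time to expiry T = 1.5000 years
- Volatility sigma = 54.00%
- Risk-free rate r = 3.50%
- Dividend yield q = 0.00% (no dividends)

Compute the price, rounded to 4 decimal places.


d1 = (ln(S/K) + (r - q + 0.5*sigma^2) * T) / (sigma * sqrt(T)) = 0.32717159
d2 = d1 - sigma * sqrt(T) = -0.33419064
exp(-rT) = 0.94885432; exp(-qT) = 1.00000000
C = S_0 * exp(-qT) * N(d1) - K * exp(-rT) * N(d2)
N(d1) = 0.62823095; N(d2) = 0.36911785
C = 93.5200 * 1.00000000 * 0.62823095 - 98.7900 * 0.94885432 * 0.36911785 = 24.1520

Answer: Price = 24.1520


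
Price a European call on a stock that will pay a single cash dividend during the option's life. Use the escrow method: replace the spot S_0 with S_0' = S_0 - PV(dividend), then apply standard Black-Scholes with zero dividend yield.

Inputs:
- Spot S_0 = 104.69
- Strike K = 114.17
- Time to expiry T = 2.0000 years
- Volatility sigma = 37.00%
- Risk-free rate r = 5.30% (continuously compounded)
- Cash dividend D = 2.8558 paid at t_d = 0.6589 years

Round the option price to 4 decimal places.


Answer: Price = 20.7405

Derivation:
PV(D) = D * exp(-r * t_d) = 2.8558 * 0.96568103 = 2.75779187
S_0' = S_0 - PV(D) = 104.6900 - 2.75779187 = 101.93220813
d1 = (ln(S_0'/K) + (r + sigma^2/2)*T) / (sigma*sqrt(T)) = 0.24752445
d2 = d1 - sigma*sqrt(T) = -0.27573457
exp(-rT) = 0.89942465
N(d1) = 0.59774881; N(d2) = 0.39137597
C = S_0' * N(d1) - K * exp(-rT) * N(d2) = 101.93220813 * 0.59774881 - 114.1700 * 0.89942465 * 0.39137597 = 20.7405


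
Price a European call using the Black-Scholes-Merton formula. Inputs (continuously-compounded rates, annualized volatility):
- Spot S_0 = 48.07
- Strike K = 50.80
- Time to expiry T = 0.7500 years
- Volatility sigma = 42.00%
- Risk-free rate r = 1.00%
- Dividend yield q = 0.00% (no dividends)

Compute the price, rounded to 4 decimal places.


d1 = (ln(S/K) + (r - q + 0.5*sigma^2) * T) / (sigma * sqrt(T)) = 0.05061967
d2 = d1 - sigma * sqrt(T) = -0.31311100
exp(-rT) = 0.99252805; exp(-qT) = 1.00000000
C = S_0 * exp(-qT) * N(d1) - K * exp(-rT) * N(d2)
N(d1) = 0.52018571; N(d2) = 0.37709817
C = 48.0700 * 1.00000000 * 0.52018571 - 50.8000 * 0.99252805 * 0.37709817 = 5.9919

Answer: Price = 5.9919


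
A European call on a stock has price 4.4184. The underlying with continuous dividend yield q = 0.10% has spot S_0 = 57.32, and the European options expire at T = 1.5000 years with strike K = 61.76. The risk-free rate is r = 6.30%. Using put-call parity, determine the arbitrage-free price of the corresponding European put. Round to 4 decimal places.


Answer: Put price = 3.3753

Derivation:
Put-call parity: C - P = S_0 * exp(-qT) - K * exp(-rT).
S_0 * exp(-qT) = 57.3200 * 0.99850112 = 57.23408445
K * exp(-rT) = 61.7600 * 0.90982773 = 56.19096089
P = C - S*exp(-qT) + K*exp(-rT)
P = 4.4184 - 57.23408445 + 56.19096089 = 3.3753


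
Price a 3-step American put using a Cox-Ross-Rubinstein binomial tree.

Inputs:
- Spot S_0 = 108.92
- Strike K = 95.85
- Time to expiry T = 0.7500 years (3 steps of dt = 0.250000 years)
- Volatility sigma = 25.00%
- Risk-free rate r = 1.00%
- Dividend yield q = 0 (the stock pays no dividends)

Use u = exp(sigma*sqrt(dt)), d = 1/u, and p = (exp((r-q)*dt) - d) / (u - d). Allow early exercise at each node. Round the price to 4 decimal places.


dt = T/N = 0.250000
u = exp(sigma*sqrt(dt)) = 1.133148; d = 1/u = 0.882497
p = (exp((r-q)*dt) - d) / (u - d) = 0.478777
Discount per step: exp(-r*dt) = 0.997503
Stock lattice S(k, i) with i counting down-moves:
  k=0: S(0,0) = 108.9200
  k=1: S(1,0) = 123.4225; S(1,1) = 96.1216
  k=2: S(2,0) = 139.8560; S(2,1) = 108.9200; S(2,2) = 84.8270
  k=3: S(3,0) = 158.4777; S(3,1) = 123.4225; S(3,2) = 96.1216; S(3,3) = 74.8595
Terminal payoffs V(N, i) = max(K - S_T, 0):
  V(3,0) = 0.000000; V(3,1) = 0.000000; V(3,2) = 0.000000; V(3,3) = 20.990452
Backward induction: V(k, i) = exp(-r*dt) * [p * V(k+1, i) + (1-p) * V(k+1, i+1)]; then take max(V_cont, immediate exercise) for American.
  V(2,0) = exp(-r*dt) * [p*0.000000 + (1-p)*0.000000] = 0.000000; exercise = 0.000000; V(2,0) = max -> 0.000000
  V(2,1) = exp(-r*dt) * [p*0.000000 + (1-p)*0.000000] = 0.000000; exercise = 0.000000; V(2,1) = max -> 0.000000
  V(2,2) = exp(-r*dt) * [p*0.000000 + (1-p)*20.990452] = 10.913386; exercise = 11.023019; V(2,2) = max -> 11.023019
  V(1,0) = exp(-r*dt) * [p*0.000000 + (1-p)*0.000000] = 0.000000; exercise = 0.000000; V(1,0) = max -> 0.000000
  V(1,1) = exp(-r*dt) * [p*0.000000 + (1-p)*11.023019] = 5.731104; exercise = 0.000000; V(1,1) = max -> 5.731104
  V(0,0) = exp(-r*dt) * [p*0.000000 + (1-p)*5.731104] = 2.979724; exercise = 0.000000; V(0,0) = max -> 2.979724

Answer: Price = V(0,0) = 2.9797


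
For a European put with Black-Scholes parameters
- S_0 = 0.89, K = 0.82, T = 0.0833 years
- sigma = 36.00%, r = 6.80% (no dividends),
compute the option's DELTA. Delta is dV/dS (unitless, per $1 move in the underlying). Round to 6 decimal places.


Answer: Delta = -0.185427

Derivation:
d1 = 0.8948733251; d2 = 0.7909710633
phi(d1) = 0.2673122931; exp(-qT) = 1.0000000000; exp(-rT) = 0.9943516125
N(-d1) = 0.1854274038
Delta = -exp(-qT) * N(-d1) = -1.0000000000 * 0.1854274038 = -0.185427


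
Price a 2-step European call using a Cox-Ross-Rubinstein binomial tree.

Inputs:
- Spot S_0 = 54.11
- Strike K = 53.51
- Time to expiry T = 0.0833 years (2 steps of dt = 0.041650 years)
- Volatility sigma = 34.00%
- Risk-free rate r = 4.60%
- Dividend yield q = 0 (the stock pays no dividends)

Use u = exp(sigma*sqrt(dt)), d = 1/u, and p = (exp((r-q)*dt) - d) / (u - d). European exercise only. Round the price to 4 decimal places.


Answer: Price = V(0,0) = 2.4240

Derivation:
dt = T/N = 0.041650
u = exp(sigma*sqrt(dt)) = 1.071852; d = 1/u = 0.932964
p = (exp((r-q)*dt) - d) / (u - d) = 0.496468
Discount per step: exp(-r*dt) = 0.998086
Stock lattice S(k, i) with i counting down-moves:
  k=0: S(0,0) = 54.1100
  k=1: S(1,0) = 57.9979; S(1,1) = 50.4827
  k=2: S(2,0) = 62.1652; S(2,1) = 54.1100; S(2,2) = 47.0986
Terminal payoffs V(N, i) = max(S_T - K, 0):
  V(2,0) = 8.655219; V(2,1) = 0.600000; V(2,2) = 0.000000
Backward induction: V(k, i) = exp(-r*dt) * [p * V(k+1, i) + (1-p) * V(k+1, i+1)].
  V(1,0) = exp(-r*dt) * [p*8.655219 + (1-p)*0.600000] = 4.590353
  V(1,1) = exp(-r*dt) * [p*0.600000 + (1-p)*0.000000] = 0.297310
  V(0,0) = exp(-r*dt) * [p*4.590353 + (1-p)*0.297310] = 2.424018


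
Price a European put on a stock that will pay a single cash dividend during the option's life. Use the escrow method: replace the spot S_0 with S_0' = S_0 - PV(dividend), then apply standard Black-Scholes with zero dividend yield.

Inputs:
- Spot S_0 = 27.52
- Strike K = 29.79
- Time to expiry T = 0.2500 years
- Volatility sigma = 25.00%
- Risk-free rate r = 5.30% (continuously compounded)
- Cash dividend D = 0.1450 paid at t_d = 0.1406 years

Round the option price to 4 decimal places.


Answer: Price = 2.6490

Derivation:
PV(D) = D * exp(-r * t_d) = 0.1450 * 0.99257590 = 0.14392350
S_0' = S_0 - PV(D) = 27.5200 - 0.14392350 = 27.37607650
d1 = (ln(S_0'/K) + (r + sigma^2/2)*T) / (sigma*sqrt(T)) = -0.50752604
d2 = d1 - sigma*sqrt(T) = -0.63252604
exp(-rT) = 0.98683739
N(-d1) = 0.69410712; N(-d2) = 0.73647840
P = K * exp(-rT) * N(-d2) - S_0' * N(-d1) = 29.7900 * 0.98683739 * 0.73647840 - 27.37607650 * 0.69410712 = 2.6490


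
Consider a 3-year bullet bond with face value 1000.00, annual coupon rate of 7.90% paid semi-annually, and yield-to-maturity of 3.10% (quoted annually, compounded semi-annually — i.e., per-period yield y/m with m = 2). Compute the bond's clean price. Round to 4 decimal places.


Coupon per period c = face * coupon_rate / m = 39.500000
Periods per year m = 2; per-period yield y/m = 0.015500
Number of cashflows N = 6
Cashflows (t years, CF_t, discount factor 1/(1+y/m)^(m*t), PV):
  t = 0.5000: CF_t = 39.500000, DF = 0.984737, PV = 38.897095
  t = 1.0000: CF_t = 39.500000, DF = 0.969706, PV = 38.303392
  t = 1.5000: CF_t = 39.500000, DF = 0.954905, PV = 37.718752
  t = 2.0000: CF_t = 39.500000, DF = 0.940330, PV = 37.143035
  t = 2.5000: CF_t = 39.500000, DF = 0.925977, PV = 36.576105
  t = 3.0000: CF_t = 1039.500000, DF = 0.911844, PV = 947.861595
Price P = sum_t PV_t = 1136.499974

Answer: Price = 1136.5000


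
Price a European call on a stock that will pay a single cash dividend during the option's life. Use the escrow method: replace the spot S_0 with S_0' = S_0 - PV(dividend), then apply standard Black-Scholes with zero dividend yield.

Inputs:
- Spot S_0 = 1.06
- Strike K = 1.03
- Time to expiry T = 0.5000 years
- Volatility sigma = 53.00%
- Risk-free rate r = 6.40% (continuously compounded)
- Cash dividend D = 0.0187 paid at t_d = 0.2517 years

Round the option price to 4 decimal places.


Answer: Price = 0.1746

Derivation:
PV(D) = D * exp(-r * t_d) = 0.0187 * 0.98402025 = 0.01840118
S_0' = S_0 - PV(D) = 1.0600 - 0.01840118 = 1.04159882
d1 = (ln(S_0'/K) + (r + sigma^2/2)*T) / (sigma*sqrt(T)) = 0.30264986
d2 = d1 - sigma*sqrt(T) = -0.07211673
exp(-rT) = 0.96850658
N(d1) = 0.61892165; N(d2) = 0.47125451
C = S_0' * N(d1) - K * exp(-rT) * N(d2) = 1.04159882 * 0.61892165 - 1.0300 * 0.96850658 * 0.47125451 = 0.1746


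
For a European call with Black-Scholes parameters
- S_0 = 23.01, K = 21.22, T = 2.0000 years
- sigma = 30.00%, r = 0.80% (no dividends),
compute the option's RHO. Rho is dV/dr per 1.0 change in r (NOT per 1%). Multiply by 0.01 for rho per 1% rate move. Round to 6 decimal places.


d1 = 0.4407273315; d2 = 0.0164632628
phi(d1) = 0.3620189127; exp(-qT) = 1.0000000000; exp(-rT) = 0.9841273201
N(d2) = 0.5065675949
Rho = K*T*exp(-rT)*N(d2) = 21.2200 * 2.0000 * 0.9841273201 * 0.5065675949 = 21.157486

Answer: Rho = 21.157486


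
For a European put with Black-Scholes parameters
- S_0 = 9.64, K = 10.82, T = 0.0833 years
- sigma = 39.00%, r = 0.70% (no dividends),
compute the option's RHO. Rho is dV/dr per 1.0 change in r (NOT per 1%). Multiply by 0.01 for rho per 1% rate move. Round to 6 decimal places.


Answer: Rho = -0.774003

Derivation:
d1 = -0.9644309176; d2 = -1.0769917012
phi(d1) = 0.2505737400; exp(-qT) = 1.0000000000; exp(-rT) = 0.9994170700
N(-d2) = 0.8592580134
Rho = -K*T*exp(-rT)*N(-d2) = -10.8200 * 0.0833 * 0.9994170700 * 0.8592580134 = -0.774003


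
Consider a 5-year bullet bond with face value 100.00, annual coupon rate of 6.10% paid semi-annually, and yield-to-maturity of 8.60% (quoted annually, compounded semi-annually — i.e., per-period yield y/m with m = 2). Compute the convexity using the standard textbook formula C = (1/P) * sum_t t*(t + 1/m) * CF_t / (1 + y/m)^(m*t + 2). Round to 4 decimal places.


Coupon per period c = face * coupon_rate / m = 3.050000
Periods per year m = 2; per-period yield y/m = 0.043000
Number of cashflows N = 10
Cashflows (t years, CF_t, discount factor 1/(1+y/m)^(m*t), PV):
  t = 0.5000: CF_t = 3.050000, DF = 0.958773, PV = 2.924257
  t = 1.0000: CF_t = 3.050000, DF = 0.919245, PV = 2.803698
  t = 1.5000: CF_t = 3.050000, DF = 0.881347, PV = 2.688109
  t = 2.0000: CF_t = 3.050000, DF = 0.845012, PV = 2.577286
  t = 2.5000: CF_t = 3.050000, DF = 0.810174, PV = 2.471032
  t = 3.0000: CF_t = 3.050000, DF = 0.776773, PV = 2.369158
  t = 3.5000: CF_t = 3.050000, DF = 0.744749, PV = 2.271484
  t = 4.0000: CF_t = 3.050000, DF = 0.714045, PV = 2.177837
  t = 4.5000: CF_t = 3.050000, DF = 0.684607, PV = 2.088051
  t = 5.0000: CF_t = 103.050000, DF = 0.656382, PV = 67.640204
Price P = sum_t PV_t = 90.011116
Convexity numerator sum_t t*(t + 1/m) * CF_t / (1+y/m)^(m*t + 2):
  t = 0.5000: term = 1.344055
  t = 1.0000: term = 3.865929
  t = 1.5000: term = 7.413095
  t = 2.0000: term = 11.845789
  t = 2.5000: term = 17.036130
  t = 3.0000: term = 22.867289
  t = 3.5000: term = 29.232711
  t = 4.0000: term = 36.035393
  t = 4.5000: term = 43.187192
  t = 5.0000: term = 1709.893214
Convexity = (1/P) * sum = 1882.720796 / 90.011116 = 20.916537

Answer: Convexity = 20.9165


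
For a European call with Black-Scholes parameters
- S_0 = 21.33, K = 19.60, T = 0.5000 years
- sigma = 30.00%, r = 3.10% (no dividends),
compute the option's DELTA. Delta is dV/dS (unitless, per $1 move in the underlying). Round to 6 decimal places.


Answer: Delta = 0.718324

Derivation:
d1 = 0.5778710727; d2 = 0.3657390383
phi(d1) = 0.3375957782; exp(-qT) = 1.0000000000; exp(-rT) = 0.9846195068
N(d1) = 0.7183244167
Delta = exp(-qT) * N(d1) = 1.0000000000 * 0.7183244167 = 0.718324


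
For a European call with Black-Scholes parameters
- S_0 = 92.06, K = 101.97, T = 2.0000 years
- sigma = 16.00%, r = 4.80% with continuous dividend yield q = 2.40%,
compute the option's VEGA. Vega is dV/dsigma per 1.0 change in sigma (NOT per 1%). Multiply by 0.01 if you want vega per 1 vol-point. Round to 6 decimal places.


Answer: Vega = 49.110183

Derivation:
d1 = -0.1265637788; d2 = -0.3528379487
phi(d1) = 0.3957598353; exp(-qT) = 0.9531337871; exp(-rT) = 0.9084640161
Vega = S * exp(-qT) * phi(d1) * sqrt(T) = 92.0600 * 0.9531337871 * 0.3957598353 * 1.4142135624 = 49.110183
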